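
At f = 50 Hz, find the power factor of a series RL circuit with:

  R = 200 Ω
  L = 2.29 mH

Step 1 — Angular frequency: ω = 2π·f = 2π·50 = 314.2 rad/s.
Step 2 — Component impedances:
  R: Z = R = 200 Ω
  L: Z = jωL = j·314.2·0.00229 = 0 + j0.7194 Ω
Step 3 — Series combination: Z_total = R + L = 200 + j0.7194 Ω = 200∠0.2° Ω.
Step 4 — Power factor: PF = cos(φ) = Re(Z)/|Z| = 200/200 = 1.
Step 5 — Type: Im(Z) = 0.7194 ⇒ lagging (phase φ = 0.2°).

PF = 1 (lagging, φ = 0.2°)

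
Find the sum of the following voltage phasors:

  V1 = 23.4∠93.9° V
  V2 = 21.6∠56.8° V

Step 1 — Convert each phasor to rectangular form:
  V1 = 23.4·(cos(93.9°) + j·sin(93.9°)) = -1.592 + j23.35 V
  V2 = 21.6·(cos(56.8°) + j·sin(56.8°)) = 11.83 + j18.07 V
Step 2 — Sum components: V_total = 10.24 + j41.42 V.
Step 3 — Convert to polar: |V_total| = 42.67 V, ∠V_total = 76.1°.

V_total = 42.67∠76.1° V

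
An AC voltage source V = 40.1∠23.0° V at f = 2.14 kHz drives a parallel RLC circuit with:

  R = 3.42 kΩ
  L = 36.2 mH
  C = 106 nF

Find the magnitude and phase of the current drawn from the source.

Step 1 — Angular frequency: ω = 2π·f = 2π·2140 = 1.345e+04 rad/s.
Step 2 — Component impedances:
  R: Z = R = 3420 Ω
  L: Z = jωL = j·1.345e+04·0.0362 = 0 + j486.7 Ω
  C: Z = 1/(jωC) = -j/(ω·C) = 0 - j701.6 Ω
Step 3 — Parallel combination: 1/Z_total = 1/R + 1/L + 1/C; Z_total = 607.4 + j1307 Ω = 1441∠65.1° Ω.
Step 4 — Source phasor: V = 40.1∠23.0° V = 36.91 + j15.67 V.
Step 5 — Ohm's law: I = V / Z_total = (36.91 + j15.67) / (607.4 + j1307) = 0.02065 - j0.01864 A.
Step 6 — Convert to polar: |I| = 0.02782 A, ∠I = -42.1°.

I = 0.02782∠-42.1° A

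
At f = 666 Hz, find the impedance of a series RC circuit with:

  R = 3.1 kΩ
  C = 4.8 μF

Step 1 — Angular frequency: ω = 2π·f = 2π·666 = 4185 rad/s.
Step 2 — Component impedances:
  R: Z = R = 3100 Ω
  C: Z = 1/(jωC) = -j/(ω·C) = 0 - j49.79 Ω
Step 3 — Series combination: Z_total = R + C = 3100 - j49.79 Ω = 3100∠-0.9° Ω.

Z = 3100 - j49.79 Ω = 3100∠-0.9° Ω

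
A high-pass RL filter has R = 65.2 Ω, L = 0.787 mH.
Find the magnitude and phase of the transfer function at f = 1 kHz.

Step 1 — Angular frequency: ω = 2π·1000 = 6283 rad/s.
Step 2 — Transfer function: H(jω) = jωL/(R + jωL).
Step 3 — Numerator jωL = j·4.945; denominator R + jωL = 65.2 + j4.945.
Step 4 — H = 0.005719 + j0.07541.
Step 5 — Magnitude: |H| = 0.07562 (-22.4 dB); phase: φ = 85.7°.

|H| = 0.07562 (-22.4 dB), φ = 85.7°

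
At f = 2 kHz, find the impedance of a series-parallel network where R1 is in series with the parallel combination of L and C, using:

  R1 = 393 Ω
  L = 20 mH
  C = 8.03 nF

Step 1 — Angular frequency: ω = 2π·f = 2π·2000 = 1.257e+04 rad/s.
Step 2 — Component impedances:
  R1: Z = R = 393 Ω
  L: Z = jωL = j·1.257e+04·0.02 = 0 + j251.3 Ω
  C: Z = 1/(jωC) = -j/(ω·C) = 0 - j9910 Ω
Step 3 — Parallel branch: L || C = 1/(1/L + 1/C) = 0 + j257.9 Ω.
Step 4 — Series with R1: Z_total = R1 + (L || C) = 393 + j257.9 Ω = 470∠33.3° Ω.

Z = 393 + j257.9 Ω = 470∠33.3° Ω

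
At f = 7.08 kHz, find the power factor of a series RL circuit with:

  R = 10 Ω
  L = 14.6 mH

Step 1 — Angular frequency: ω = 2π·f = 2π·7080 = 4.448e+04 rad/s.
Step 2 — Component impedances:
  R: Z = R = 10 Ω
  L: Z = jωL = j·4.448e+04·0.0146 = 0 + j649.5 Ω
Step 3 — Series combination: Z_total = R + L = 10 + j649.5 Ω = 649.6∠89.1° Ω.
Step 4 — Power factor: PF = cos(φ) = Re(Z)/|Z| = 10/649.56 = 0.0154.
Step 5 — Type: Im(Z) = 649.5 ⇒ lagging (phase φ = 89.1°).

PF = 0.0154 (lagging, φ = 89.1°)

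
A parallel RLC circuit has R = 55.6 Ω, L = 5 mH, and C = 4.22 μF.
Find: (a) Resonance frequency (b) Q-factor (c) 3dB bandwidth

Step 1 — Resonance: ω₀ = 1/√(LC) = 1/√(0.005·4.22e-06) = 6884 rad/s.
Step 2 — f₀ = ω₀/(2π) = 1096 Hz.
Step 3 — Parallel Q: Q = R/(ω₀L) = 55.6/(6884·0.005) = 1.615.
Step 4 — Bandwidth: Δω = ω₀/Q = 4262 rad/s; BW = Δω/(2π) = 678.3 Hz.

(a) f₀ = 1096 Hz  (b) Q = 1.615  (c) BW = 678.3 Hz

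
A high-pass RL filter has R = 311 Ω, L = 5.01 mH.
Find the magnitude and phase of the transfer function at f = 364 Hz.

Step 1 — Angular frequency: ω = 2π·364 = 2287 rad/s.
Step 2 — Transfer function: H(jω) = jωL/(R + jωL).
Step 3 — Numerator jωL = j·11.46; denominator R + jωL = 311 + j11.46.
Step 4 — H = 0.001356 + j0.03679.
Step 5 — Magnitude: |H| = 0.03682 (-28.7 dB); phase: φ = 87.9°.

|H| = 0.03682 (-28.7 dB), φ = 87.9°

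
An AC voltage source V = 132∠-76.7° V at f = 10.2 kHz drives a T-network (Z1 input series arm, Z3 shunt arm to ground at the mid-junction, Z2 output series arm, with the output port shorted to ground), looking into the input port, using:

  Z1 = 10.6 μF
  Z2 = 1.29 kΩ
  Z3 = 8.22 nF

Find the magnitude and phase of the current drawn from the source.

Step 1 — Angular frequency: ω = 2π·f = 2π·1.02e+04 = 6.409e+04 rad/s.
Step 2 — Component impedances:
  Z1: Z = 1/(jωC) = -j/(ω·C) = 0 - j1.472 Ω
  Z2: Z = R = 1290 Ω
  Z3: Z = 1/(jωC) = -j/(ω·C) = 0 - j1898 Ω
Step 3 — With the output port shorted to ground, the output series arm Z2 runs from the junction to ground; the shunt arm Z3 also runs from the junction to ground. They appear in parallel: Z3 || Z2 = 882.5 - j599.7 Ω.
Step 4 — Series with input arm Z1: Z_in = Z1 + (Z3 || Z2) = 882.5 - j601.2 Ω = 1068∠-34.3° Ω.
Step 5 — Source phasor: V = 132∠-76.7° V = 30.37 - j128.5 V.
Step 6 — Ohm's law: I = V / Z_total = (30.37 - j128.5) / (882.5 - j601.2) = 0.09124 - j0.08341 A.
Step 7 — Convert to polar: |I| = 0.1236 A, ∠I = -42.4°.

I = 0.1236∠-42.4° A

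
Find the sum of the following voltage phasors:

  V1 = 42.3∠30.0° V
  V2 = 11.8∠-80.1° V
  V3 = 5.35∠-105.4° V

Step 1 — Convert each phasor to rectangular form:
  V1 = 42.3·(cos(30.0°) + j·sin(30.0°)) = 36.63 + j21.15 V
  V2 = 11.8·(cos(-80.1°) + j·sin(-80.1°)) = 2.029 - j11.62 V
  V3 = 5.35·(cos(-105.4°) + j·sin(-105.4°)) = -1.421 - j5.158 V
Step 2 — Sum components: V_total = 37.24 + j4.368 V.
Step 3 — Convert to polar: |V_total| = 37.5 V, ∠V_total = 6.7°.

V_total = 37.5∠6.7° V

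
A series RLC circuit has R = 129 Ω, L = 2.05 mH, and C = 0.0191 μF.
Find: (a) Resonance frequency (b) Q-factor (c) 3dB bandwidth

Step 1 — Resonance: ω₀ = 1/√(LC) = 1/√(0.00205·1.91e-08) = 1.598e+05 rad/s.
Step 2 — f₀ = ω₀/(2π) = 2.543e+04 Hz.
Step 3 — Series Q: Q = ω₀L/R = 1.598e+05·0.00205/129 = 2.54.
Step 4 — Bandwidth: Δω = ω₀/Q = 6.293e+04 rad/s; BW = Δω/(2π) = 1.002e+04 Hz.

(a) f₀ = 2.543e+04 Hz  (b) Q = 2.54  (c) BW = 1.002e+04 Hz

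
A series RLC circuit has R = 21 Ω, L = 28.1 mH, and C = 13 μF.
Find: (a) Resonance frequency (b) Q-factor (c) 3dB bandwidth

Step 1 — Resonance: ω₀ = 1/√(LC) = 1/√(0.0281·1.3e-05) = 1655 rad/s.
Step 2 — f₀ = ω₀/(2π) = 263.3 Hz.
Step 3 — Series Q: Q = ω₀L/R = 1655·0.0281/21 = 2.214.
Step 4 — Bandwidth: Δω = ω₀/Q = 747.3 rad/s; BW = Δω/(2π) = 118.9 Hz.

(a) f₀ = 263.3 Hz  (b) Q = 2.214  (c) BW = 118.9 Hz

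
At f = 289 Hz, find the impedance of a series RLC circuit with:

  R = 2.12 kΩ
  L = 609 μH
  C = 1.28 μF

Step 1 — Angular frequency: ω = 2π·f = 2π·289 = 1816 rad/s.
Step 2 — Component impedances:
  R: Z = R = 2120 Ω
  L: Z = jωL = j·1816·0.000609 = 0 + j1.106 Ω
  C: Z = 1/(jωC) = -j/(ω·C) = 0 - j430.2 Ω
Step 3 — Series combination: Z_total = R + L + C = 2120 - j429.1 Ω = 2163∠-11.4° Ω.

Z = 2120 - j429.1 Ω = 2163∠-11.4° Ω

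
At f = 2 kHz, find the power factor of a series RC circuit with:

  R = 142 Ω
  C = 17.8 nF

Step 1 — Angular frequency: ω = 2π·f = 2π·2000 = 1.257e+04 rad/s.
Step 2 — Component impedances:
  R: Z = R = 142 Ω
  C: Z = 1/(jωC) = -j/(ω·C) = 0 - j4471 Ω
Step 3 — Series combination: Z_total = R + C = 142 - j4471 Ω = 4473∠-88.2° Ω.
Step 4 — Power factor: PF = cos(φ) = Re(Z)/|Z| = 142/4473 = 0.03175.
Step 5 — Type: Im(Z) = -4471 ⇒ leading (phase φ = -88.2°).

PF = 0.03175 (leading, φ = -88.2°)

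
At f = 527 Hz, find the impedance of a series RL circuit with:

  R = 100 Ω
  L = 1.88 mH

Step 1 — Angular frequency: ω = 2π·f = 2π·527 = 3311 rad/s.
Step 2 — Component impedances:
  R: Z = R = 100 Ω
  L: Z = jωL = j·3311·0.00188 = 0 + j6.225 Ω
Step 3 — Series combination: Z_total = R + L = 100 + j6.225 Ω = 100.2∠3.6° Ω.

Z = 100 + j6.225 Ω = 100.2∠3.6° Ω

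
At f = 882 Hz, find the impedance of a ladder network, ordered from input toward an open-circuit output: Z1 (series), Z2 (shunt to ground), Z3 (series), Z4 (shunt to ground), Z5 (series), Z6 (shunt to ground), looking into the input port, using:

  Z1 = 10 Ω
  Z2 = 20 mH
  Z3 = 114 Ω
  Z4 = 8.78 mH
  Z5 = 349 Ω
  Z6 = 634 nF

Step 1 — Angular frequency: ω = 2π·f = 2π·882 = 5542 rad/s.
Step 2 — Component impedances:
  Z1: Z = R = 10 Ω
  Z2: Z = jωL = j·5542·0.02 = 0 + j110.8 Ω
  Z3: Z = R = 114 Ω
  Z4: Z = jωL = j·5542·0.00878 = 0 + j48.66 Ω
  Z5: Z = R = 349 Ω
  Z6: Z = 1/(jωC) = -j/(ω·C) = 0 - j284.6 Ω
Step 3 — Ladder network (open output): work backward from the far end, alternating series and parallel combinations. Z_in = 45.96 + j61.54 Ω = 76.81∠53.2° Ω.

Z = 45.96 + j61.54 Ω = 76.81∠53.2° Ω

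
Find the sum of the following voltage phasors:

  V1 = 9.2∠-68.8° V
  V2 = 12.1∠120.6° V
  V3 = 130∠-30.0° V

Step 1 — Convert each phasor to rectangular form:
  V1 = 9.2·(cos(-68.8°) + j·sin(-68.8°)) = 3.327 - j8.577 V
  V2 = 12.1·(cos(120.6°) + j·sin(120.6°)) = -6.159 + j10.41 V
  V3 = 130·(cos(-30.0°) + j·sin(-30.0°)) = 112.6 - j65 V
Step 2 — Sum components: V_total = 109.8 - j63.16 V.
Step 3 — Convert to polar: |V_total| = 126.6 V, ∠V_total = -29.9°.

V_total = 126.6∠-29.9° V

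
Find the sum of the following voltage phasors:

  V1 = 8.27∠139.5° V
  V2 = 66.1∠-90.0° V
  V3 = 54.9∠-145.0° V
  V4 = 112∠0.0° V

Step 1 — Convert each phasor to rectangular form:
  V1 = 8.27·(cos(139.5°) + j·sin(139.5°)) = -6.289 + j5.371 V
  V2 = 66.1·(cos(-90.0°) + j·sin(-90.0°)) = 0 - j66.1 V
  V3 = 54.9·(cos(-145.0°) + j·sin(-145.0°)) = -44.97 - j31.49 V
  V4 = 112·(cos(0.0°) + j·sin(0.0°)) = 112 V
Step 2 — Sum components: V_total = 60.74 - j92.22 V.
Step 3 — Convert to polar: |V_total| = 110.4 V, ∠V_total = -56.6°.

V_total = 110.4∠-56.6° V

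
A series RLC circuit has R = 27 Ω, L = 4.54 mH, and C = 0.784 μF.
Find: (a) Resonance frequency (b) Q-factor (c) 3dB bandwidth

Step 1 — Resonance condition Im(Z)=0 gives ω₀ = 1/√(LC).
Step 2 — ω₀ = 1/√(0.00454·7.84e-07) = 1.676e+04 rad/s.
Step 3 — f₀ = ω₀/(2π) = 2668 Hz.
Step 4 — Series Q: Q = ω₀L/R = 1.676e+04·0.00454/27 = 2.818.
Step 5 — 3dB bandwidth: Δω = ω₀/Q = 5947 rad/s; BW = Δω/(2π) = 946.5 Hz.

(a) f₀ = 2668 Hz  (b) Q = 2.818  (c) BW = 946.5 Hz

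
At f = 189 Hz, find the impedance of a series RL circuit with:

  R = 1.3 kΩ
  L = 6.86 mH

Step 1 — Angular frequency: ω = 2π·f = 2π·189 = 1188 rad/s.
Step 2 — Component impedances:
  R: Z = R = 1300 Ω
  L: Z = jωL = j·1188·0.00686 = 0 + j8.146 Ω
Step 3 — Series combination: Z_total = R + L = 1300 + j8.146 Ω = 1300∠0.4° Ω.

Z = 1300 + j8.146 Ω = 1300∠0.4° Ω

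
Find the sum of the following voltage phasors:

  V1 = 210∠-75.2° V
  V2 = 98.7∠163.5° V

Step 1 — Convert each phasor to rectangular form:
  V1 = 210·(cos(-75.2°) + j·sin(-75.2°)) = 53.64 - j203 V
  V2 = 98.7·(cos(163.5°) + j·sin(163.5°)) = -94.64 + j28.03 V
Step 2 — Sum components: V_total = -40.99 - j175 V.
Step 3 — Convert to polar: |V_total| = 179.7 V, ∠V_total = -103.2°.

V_total = 179.7∠-103.2° V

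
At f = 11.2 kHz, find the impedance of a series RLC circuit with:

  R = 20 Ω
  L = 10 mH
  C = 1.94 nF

Step 1 — Angular frequency: ω = 2π·f = 2π·1.12e+04 = 7.037e+04 rad/s.
Step 2 — Component impedances:
  R: Z = R = 20 Ω
  L: Z = jωL = j·7.037e+04·0.01 = 0 + j703.7 Ω
  C: Z = 1/(jωC) = -j/(ω·C) = 0 - j7325 Ω
Step 3 — Series combination: Z_total = R + L + C = 20 - j6621 Ω = 6621∠-89.8° Ω.

Z = 20 - j6621 Ω = 6621∠-89.8° Ω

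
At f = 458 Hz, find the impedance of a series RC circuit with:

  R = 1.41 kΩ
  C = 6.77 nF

Step 1 — Angular frequency: ω = 2π·f = 2π·458 = 2878 rad/s.
Step 2 — Component impedances:
  R: Z = R = 1410 Ω
  C: Z = 1/(jωC) = -j/(ω·C) = 0 - j5.133e+04 Ω
Step 3 — Series combination: Z_total = R + C = 1410 - j5.133e+04 Ω = 5.135e+04∠-88.4° Ω.

Z = 1410 - j5.133e+04 Ω = 5.135e+04∠-88.4° Ω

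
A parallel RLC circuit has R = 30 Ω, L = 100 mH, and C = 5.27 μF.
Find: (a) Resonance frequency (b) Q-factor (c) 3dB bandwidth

Step 1 — Resonance: ω₀ = 1/√(LC) = 1/√(0.1·5.27e-06) = 1378 rad/s.
Step 2 — f₀ = ω₀/(2π) = 219.2 Hz.
Step 3 — Parallel Q: Q = R/(ω₀L) = 30/(1378·0.1) = 0.2178.
Step 4 — Bandwidth: Δω = ω₀/Q = 6325 rad/s; BW = Δω/(2π) = 1007 Hz.

(a) f₀ = 219.2 Hz  (b) Q = 0.2178  (c) BW = 1007 Hz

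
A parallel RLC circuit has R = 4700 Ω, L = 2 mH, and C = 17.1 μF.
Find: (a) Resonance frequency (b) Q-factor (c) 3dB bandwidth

Step 1 — Resonance: ω₀ = 1/√(LC) = 1/√(0.002·1.71e-05) = 5407 rad/s.
Step 2 — f₀ = ω₀/(2π) = 860.6 Hz.
Step 3 — Parallel Q: Q = R/(ω₀L) = 4700/(5407·0.002) = 434.6.
Step 4 — Bandwidth: Δω = ω₀/Q = 12.44 rad/s; BW = Δω/(2π) = 1.98 Hz.

(a) f₀ = 860.6 Hz  (b) Q = 434.6  (c) BW = 1.98 Hz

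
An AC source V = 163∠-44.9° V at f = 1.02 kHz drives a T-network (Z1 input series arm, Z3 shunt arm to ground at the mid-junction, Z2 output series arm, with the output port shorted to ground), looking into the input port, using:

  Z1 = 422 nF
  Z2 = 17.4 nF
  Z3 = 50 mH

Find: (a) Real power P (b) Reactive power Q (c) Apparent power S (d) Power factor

Step 1 — Angular frequency: ω = 2π·f = 2π·1020 = 6409 rad/s.
Step 2 — Component impedances:
  Z1: Z = 1/(jωC) = -j/(ω·C) = 0 - j369.7 Ω
  Z2: Z = 1/(jωC) = -j/(ω·C) = 0 - j8967 Ω
  Z3: Z = jωL = j·6409·0.05 = 0 + j320.4 Ω
Step 3 — With the output port shorted to ground, the output series arm Z2 runs from the junction to ground; the shunt arm Z3 also runs from the junction to ground. They appear in parallel: Z3 || Z2 = 0 + j332.3 Ω.
Step 4 — Series with input arm Z1: Z_in = Z1 + (Z3 || Z2) = 0 - j37.43 Ω = 37.43∠-90.0° Ω.
Step 5 — Source phasor: V = 163∠-44.9° V = 115.5 - j115.1 V.
Step 6 — Current: I = V / Z = 3.074 + j3.085 A = 4.355∠45.1° A.
Step 7 — Complex power: S = V·I* = 0 - j709.8 VA.
Step 8 — Real power: P = Re(S) = 0 W.
Step 9 — Reactive power: Q = Im(S) = -709.8 VAR.
Step 10 — Apparent power: |S| = 709.8 VA.
Step 11 — Power factor: PF = P/|S| = 0 (leading).

(a) P = 0 W  (b) Q = -709.8 VAR  (c) S = 709.8 VA  (d) PF = 0 (leading)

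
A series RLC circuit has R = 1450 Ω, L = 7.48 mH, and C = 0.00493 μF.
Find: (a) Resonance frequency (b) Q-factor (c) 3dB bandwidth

Step 1 — Resonance condition Im(Z)=0 gives ω₀ = 1/√(LC).
Step 2 — ω₀ = 1/√(0.00748·4.93e-09) = 1.647e+05 rad/s.
Step 3 — f₀ = ω₀/(2π) = 2.621e+04 Hz.
Step 4 — Series Q: Q = ω₀L/R = 1.647e+05·0.00748/1450 = 0.8495.
Step 5 — 3dB bandwidth: Δω = ω₀/Q = 1.939e+05 rad/s; BW = Δω/(2π) = 3.085e+04 Hz.

(a) f₀ = 2.621e+04 Hz  (b) Q = 0.8495  (c) BW = 3.085e+04 Hz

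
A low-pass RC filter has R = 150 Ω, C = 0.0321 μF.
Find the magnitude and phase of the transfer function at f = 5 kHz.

Step 1 — Angular frequency: ω = 2π·5000 = 3.142e+04 rad/s.
Step 2 — Transfer function: H(jω) = 1/(1 + jωRC).
Step 3 — Denominator: 1 + jωRC = 1 + j·3.142e+04·150·3.21e-08 = 1 + j0.1513.
Step 4 — H = 0.9776 - j0.1479.
Step 5 — Magnitude: |H| = 0.9888 (-0.1 dB); phase: φ = -8.6°.

|H| = 0.9888 (-0.1 dB), φ = -8.6°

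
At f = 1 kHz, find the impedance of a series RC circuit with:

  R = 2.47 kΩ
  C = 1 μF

Step 1 — Angular frequency: ω = 2π·f = 2π·1000 = 6283 rad/s.
Step 2 — Component impedances:
  R: Z = R = 2470 Ω
  C: Z = 1/(jωC) = -j/(ω·C) = 0 - j159.2 Ω
Step 3 — Series combination: Z_total = R + C = 2470 - j159.2 Ω = 2475∠-3.7° Ω.

Z = 2470 - j159.2 Ω = 2475∠-3.7° Ω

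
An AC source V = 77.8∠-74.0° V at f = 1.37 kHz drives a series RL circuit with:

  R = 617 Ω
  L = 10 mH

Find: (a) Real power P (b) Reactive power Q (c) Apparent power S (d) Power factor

Step 1 — Angular frequency: ω = 2π·f = 2π·1370 = 8608 rad/s.
Step 2 — Component impedances:
  R: Z = R = 617 Ω
  L: Z = jωL = j·8608·0.01 = 0 + j86.08 Ω
Step 3 — Series combination: Z_total = R + L = 617 + j86.08 Ω = 623∠7.9° Ω.
Step 4 — Source phasor: V = 77.8∠-74.0° V = 21.44 - j74.79 V.
Step 5 — Current: I = V / Z = 0.01751 - j0.1237 A = 0.1249∠-81.9° A.
Step 6 — Complex power: S = V·I* = 9.623 + j1.343 VA.
Step 7 — Real power: P = Re(S) = 9.623 W.
Step 8 — Reactive power: Q = Im(S) = 1.343 VAR.
Step 9 — Apparent power: |S| = 9.716 VA.
Step 10 — Power factor: PF = P/|S| = 0.9904 (lagging).

(a) P = 9.623 W  (b) Q = 1.343 VAR  (c) S = 9.716 VA  (d) PF = 0.9904 (lagging)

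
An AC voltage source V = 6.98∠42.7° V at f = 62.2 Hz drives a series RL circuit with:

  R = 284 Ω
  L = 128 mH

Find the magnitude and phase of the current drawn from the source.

Step 1 — Angular frequency: ω = 2π·f = 2π·62.2 = 390.8 rad/s.
Step 2 — Component impedances:
  R: Z = R = 284 Ω
  L: Z = jωL = j·390.8·0.128 = 0 + j50.02 Ω
Step 3 — Series combination: Z_total = R + L = 284 + j50.02 Ω = 288.4∠10.0° Ω.
Step 4 — Source phasor: V = 6.98∠42.7° V = 5.13 + j4.734 V.
Step 5 — Ohm's law: I = V / Z_total = (5.13 + j4.734) / (284 + j50.02) = 0.02037 + j0.01308 A.
Step 6 — Convert to polar: |I| = 0.0242 A, ∠I = 32.7°.

I = 0.0242∠32.7° A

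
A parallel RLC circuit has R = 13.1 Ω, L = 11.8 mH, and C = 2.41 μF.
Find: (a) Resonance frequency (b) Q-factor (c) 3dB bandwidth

Step 1 — Resonance: ω₀ = 1/√(LC) = 1/√(0.0118·2.41e-06) = 5930 rad/s.
Step 2 — f₀ = ω₀/(2π) = 943.8 Hz.
Step 3 — Parallel Q: Q = R/(ω₀L) = 13.1/(5930·0.0118) = 0.1872.
Step 4 — Bandwidth: Δω = ω₀/Q = 3.167e+04 rad/s; BW = Δω/(2π) = 5041 Hz.

(a) f₀ = 943.8 Hz  (b) Q = 0.1872  (c) BW = 5041 Hz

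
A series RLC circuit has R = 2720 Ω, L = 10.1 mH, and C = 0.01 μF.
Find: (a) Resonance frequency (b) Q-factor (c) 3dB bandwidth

Step 1 — Resonance: ω₀ = 1/√(LC) = 1/√(0.0101·1e-08) = 9.95e+04 rad/s.
Step 2 — f₀ = ω₀/(2π) = 1.584e+04 Hz.
Step 3 — Series Q: Q = ω₀L/R = 9.95e+04·0.0101/2720 = 0.3695.
Step 4 — Bandwidth: Δω = ω₀/Q = 2.693e+05 rad/s; BW = Δω/(2π) = 4.286e+04 Hz.

(a) f₀ = 1.584e+04 Hz  (b) Q = 0.3695  (c) BW = 4.286e+04 Hz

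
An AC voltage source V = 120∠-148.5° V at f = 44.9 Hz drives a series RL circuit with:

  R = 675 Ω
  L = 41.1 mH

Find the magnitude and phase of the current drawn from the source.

Step 1 — Angular frequency: ω = 2π·f = 2π·44.9 = 282.1 rad/s.
Step 2 — Component impedances:
  R: Z = R = 675 Ω
  L: Z = jωL = j·282.1·0.0411 = 0 + j11.59 Ω
Step 3 — Series combination: Z_total = R + L = 675 + j11.59 Ω = 675.1∠1.0° Ω.
Step 4 — Source phasor: V = 120∠-148.5° V = -102.3 - j62.7 V.
Step 5 — Ohm's law: I = V / Z_total = (-102.3 - j62.7) / (675 + j11.59) = -0.1531 - j0.09026 A.
Step 6 — Convert to polar: |I| = 0.1778 A, ∠I = -149.5°.

I = 0.1778∠-149.5° A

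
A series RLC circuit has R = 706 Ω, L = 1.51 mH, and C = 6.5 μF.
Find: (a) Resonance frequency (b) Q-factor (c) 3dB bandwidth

Step 1 — Resonance: ω₀ = 1/√(LC) = 1/√(0.00151·6.5e-06) = 1.009e+04 rad/s.
Step 2 — f₀ = ω₀/(2π) = 1606 Hz.
Step 3 — Series Q: Q = ω₀L/R = 1.009e+04·0.00151/706 = 0.02159.
Step 4 — Bandwidth: Δω = ω₀/Q = 4.675e+05 rad/s; BW = Δω/(2π) = 7.441e+04 Hz.

(a) f₀ = 1606 Hz  (b) Q = 0.02159  (c) BW = 7.441e+04 Hz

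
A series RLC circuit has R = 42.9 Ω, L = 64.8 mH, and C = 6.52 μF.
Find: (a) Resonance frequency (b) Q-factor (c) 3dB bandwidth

Step 1 — Resonance condition Im(Z)=0 gives ω₀ = 1/√(LC).
Step 2 — ω₀ = 1/√(0.0648·6.52e-06) = 1538 rad/s.
Step 3 — f₀ = ω₀/(2π) = 244.9 Hz.
Step 4 — Series Q: Q = ω₀L/R = 1538·0.0648/42.9 = 2.324.
Step 5 — 3dB bandwidth: Δω = ω₀/Q = 662 rad/s; BW = Δω/(2π) = 105.4 Hz.

(a) f₀ = 244.9 Hz  (b) Q = 2.324  (c) BW = 105.4 Hz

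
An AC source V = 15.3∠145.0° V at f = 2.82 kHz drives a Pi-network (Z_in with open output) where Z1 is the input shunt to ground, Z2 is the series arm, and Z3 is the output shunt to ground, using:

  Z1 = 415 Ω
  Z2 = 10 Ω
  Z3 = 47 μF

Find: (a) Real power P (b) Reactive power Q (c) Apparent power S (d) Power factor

Step 1 — Angular frequency: ω = 2π·f = 2π·2820 = 1.772e+04 rad/s.
Step 2 — Component impedances:
  Z1: Z = R = 415 Ω
  Z2: Z = R = 10 Ω
  Z3: Z = 1/(jωC) = -j/(ω·C) = 0 - j1.201 Ω
Step 3 — With open output, the series arm Z2 and the output shunt Z3 appear in series to ground: Z2 + Z3 = 10 - j1.201 Ω.
Step 4 — Parallel with input shunt Z1: Z_in = Z1 || (Z2 + Z3) = 9.768 - j1.145 Ω = 9.835∠-6.7° Ω.
Step 5 — Source phasor: V = 15.3∠145.0° V = -12.53 + j8.776 V.
Step 6 — Current: I = V / Z = -1.37 + j0.7379 A = 1.556∠151.7° A.
Step 7 — Complex power: S = V·I* = 23.64 - j2.771 VA.
Step 8 — Real power: P = Re(S) = 23.64 W.
Step 9 — Reactive power: Q = Im(S) = -2.771 VAR.
Step 10 — Apparent power: |S| = 23.8 VA.
Step 11 — Power factor: PF = P/|S| = 0.9932 (leading).

(a) P = 23.64 W  (b) Q = -2.771 VAR  (c) S = 23.8 VA  (d) PF = 0.9932 (leading)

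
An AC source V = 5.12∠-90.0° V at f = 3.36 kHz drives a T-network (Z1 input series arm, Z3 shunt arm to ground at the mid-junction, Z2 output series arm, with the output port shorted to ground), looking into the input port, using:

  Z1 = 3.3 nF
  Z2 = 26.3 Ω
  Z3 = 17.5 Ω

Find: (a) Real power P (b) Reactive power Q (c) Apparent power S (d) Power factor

Step 1 — Angular frequency: ω = 2π·f = 2π·3360 = 2.111e+04 rad/s.
Step 2 — Component impedances:
  Z1: Z = 1/(jωC) = -j/(ω·C) = 0 - j1.435e+04 Ω
  Z2: Z = R = 26.3 Ω
  Z3: Z = R = 17.5 Ω
Step 3 — With the output port shorted to ground, the output series arm Z2 runs from the junction to ground; the shunt arm Z3 also runs from the junction to ground. They appear in parallel: Z3 || Z2 = 10.51 Ω.
Step 4 — Series with input arm Z1: Z_in = Z1 + (Z3 || Z2) = 10.51 - j1.435e+04 Ω = 1.435e+04∠-90.0° Ω.
Step 5 — Source phasor: V = 5.12∠-90.0° V = 0 - j5.12 V.
Step 6 — Current: I = V / Z = 0.0003567 - j2.611e-07 A = 0.0003567∠-0.0° A.
Step 7 — Complex power: S = V·I* = 1.337e-06 - j0.001826 VA.
Step 8 — Real power: P = Re(S) = 1.337e-06 W.
Step 9 — Reactive power: Q = Im(S) = -0.001826 VAR.
Step 10 — Apparent power: |S| = 0.001826 VA.
Step 11 — Power factor: PF = P/|S| = 0.0007321 (leading).

(a) P = 1.337e-06 W  (b) Q = -0.001826 VAR  (c) S = 0.001826 VA  (d) PF = 0.0007321 (leading)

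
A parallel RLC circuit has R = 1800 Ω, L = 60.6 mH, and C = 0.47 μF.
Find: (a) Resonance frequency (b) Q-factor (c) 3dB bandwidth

Step 1 — Resonance: ω₀ = 1/√(LC) = 1/√(0.0606·4.7e-07) = 5925 rad/s.
Step 2 — f₀ = ω₀/(2π) = 943.1 Hz.
Step 3 — Parallel Q: Q = R/(ω₀L) = 1800/(5925·0.0606) = 5.013.
Step 4 — Bandwidth: Δω = ω₀/Q = 1182 rad/s; BW = Δω/(2π) = 188.1 Hz.

(a) f₀ = 943.1 Hz  (b) Q = 5.013  (c) BW = 188.1 Hz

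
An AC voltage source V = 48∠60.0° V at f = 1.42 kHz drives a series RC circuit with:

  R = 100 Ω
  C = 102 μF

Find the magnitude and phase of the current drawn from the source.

Step 1 — Angular frequency: ω = 2π·f = 2π·1420 = 8922 rad/s.
Step 2 — Component impedances:
  R: Z = R = 100 Ω
  C: Z = 1/(jωC) = -j/(ω·C) = 0 - j1.099 Ω
Step 3 — Series combination: Z_total = R + C = 100 - j1.099 Ω = 100∠-0.6° Ω.
Step 4 — Source phasor: V = 48∠60.0° V = 24 + j41.57 V.
Step 5 — Ohm's law: I = V / Z_total = (24 + j41.57) / (100 - j1.099) = 0.2354 + j0.4183 A.
Step 6 — Convert to polar: |I| = 0.48 A, ∠I = 60.6°.

I = 0.48∠60.6° A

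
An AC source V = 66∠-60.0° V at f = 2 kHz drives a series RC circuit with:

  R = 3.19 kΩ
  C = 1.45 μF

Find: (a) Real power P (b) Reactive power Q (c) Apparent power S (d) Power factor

Step 1 — Angular frequency: ω = 2π·f = 2π·2000 = 1.257e+04 rad/s.
Step 2 — Component impedances:
  R: Z = R = 3190 Ω
  C: Z = 1/(jωC) = -j/(ω·C) = 0 - j54.88 Ω
Step 3 — Series combination: Z_total = R + C = 3190 - j54.88 Ω = 3190∠-1.0° Ω.
Step 4 — Source phasor: V = 66∠-60.0° V = 33 - j57.16 V.
Step 5 — Current: I = V / Z = 0.01065 - j0.01773 A = 0.02069∠-59.0° A.
Step 6 — Complex power: S = V·I* = 1.365 - j0.02349 VA.
Step 7 — Real power: P = Re(S) = 1.365 W.
Step 8 — Reactive power: Q = Im(S) = -0.02349 VAR.
Step 9 — Apparent power: |S| = 1.365 VA.
Step 10 — Power factor: PF = P/|S| = 0.9999 (leading).

(a) P = 1.365 W  (b) Q = -0.02349 VAR  (c) S = 1.365 VA  (d) PF = 0.9999 (leading)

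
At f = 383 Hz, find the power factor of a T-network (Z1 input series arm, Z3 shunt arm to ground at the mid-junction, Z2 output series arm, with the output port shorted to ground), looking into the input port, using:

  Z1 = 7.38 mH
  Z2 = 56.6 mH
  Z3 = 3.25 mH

Step 1 — Angular frequency: ω = 2π·f = 2π·383 = 2406 rad/s.
Step 2 — Component impedances:
  Z1: Z = jωL = j·2406·0.00738 = 0 + j17.76 Ω
  Z2: Z = jωL = j·2406·0.0566 = 0 + j136.2 Ω
  Z3: Z = jωL = j·2406·0.00325 = 0 + j7.821 Ω
Step 3 — With the output port shorted to ground, the output series arm Z2 runs from the junction to ground; the shunt arm Z3 also runs from the junction to ground. They appear in parallel: Z3 || Z2 = 0 + j7.396 Ω.
Step 4 — Series with input arm Z1: Z_in = Z1 + (Z3 || Z2) = 0 + j25.16 Ω = 25.16∠90.0° Ω.
Step 5 — Power factor: PF = cos(φ) = Re(Z)/|Z| = 0/25.16 = 0.
Step 6 — Type: Im(Z) = 25.16 ⇒ lagging (phase φ = 90.0°).

PF = 0 (lagging, φ = 90.0°)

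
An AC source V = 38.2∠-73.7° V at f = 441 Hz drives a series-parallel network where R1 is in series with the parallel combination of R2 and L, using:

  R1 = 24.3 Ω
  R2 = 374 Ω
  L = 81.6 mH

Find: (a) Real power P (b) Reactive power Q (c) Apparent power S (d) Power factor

Step 1 — Angular frequency: ω = 2π·f = 2π·441 = 2771 rad/s.
Step 2 — Component impedances:
  R1: Z = R = 24.3 Ω
  R2: Z = R = 374 Ω
  L: Z = jωL = j·2771·0.0816 = 0 + j226.1 Ω
Step 3 — Parallel branch: R2 || L = 1/(1/R2 + 1/L) = 100.1 + j165.6 Ω.
Step 4 — Series with R1: Z_total = R1 + (R2 || L) = 124.4 + j165.6 Ω = 207.1∠53.1° Ω.
Step 5 — Source phasor: V = 38.2∠-73.7° V = 10.72 - j36.66 V.
Step 6 — Current: I = V / Z = -0.1104 - j0.1477 A = 0.1844∠-126.8° A.
Step 7 — Complex power: S = V·I* = 4.232 + j5.633 VA.
Step 8 — Real power: P = Re(S) = 4.232 W.
Step 9 — Reactive power: Q = Im(S) = 5.633 VAR.
Step 10 — Apparent power: |S| = 7.046 VA.
Step 11 — Power factor: PF = P/|S| = 0.6007 (lagging).

(a) P = 4.232 W  (b) Q = 5.633 VAR  (c) S = 7.046 VA  (d) PF = 0.6007 (lagging)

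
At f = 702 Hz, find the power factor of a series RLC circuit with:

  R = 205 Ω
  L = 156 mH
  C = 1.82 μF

Step 1 — Angular frequency: ω = 2π·f = 2π·702 = 4411 rad/s.
Step 2 — Component impedances:
  R: Z = R = 205 Ω
  L: Z = jωL = j·4411·0.156 = 0 + j688.1 Ω
  C: Z = 1/(jωC) = -j/(ω·C) = 0 - j124.6 Ω
Step 3 — Series combination: Z_total = R + L + C = 205 + j563.5 Ω = 599.6∠70.0° Ω.
Step 4 — Power factor: PF = cos(φ) = Re(Z)/|Z| = 205/599.6 = 0.3419.
Step 5 — Type: Im(Z) = 563.5 ⇒ lagging (phase φ = 70.0°).

PF = 0.3419 (lagging, φ = 70.0°)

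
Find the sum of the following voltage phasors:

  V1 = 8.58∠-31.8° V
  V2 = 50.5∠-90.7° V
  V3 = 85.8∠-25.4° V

Step 1 — Convert each phasor to rectangular form:
  V1 = 8.58·(cos(-31.8°) + j·sin(-31.8°)) = 7.292 - j4.521 V
  V2 = 50.5·(cos(-90.7°) + j·sin(-90.7°)) = -0.617 - j50.5 V
  V3 = 85.8·(cos(-25.4°) + j·sin(-25.4°)) = 77.51 - j36.8 V
Step 2 — Sum components: V_total = 84.18 - j91.82 V.
Step 3 — Convert to polar: |V_total| = 124.6 V, ∠V_total = -47.5°.

V_total = 124.6∠-47.5° V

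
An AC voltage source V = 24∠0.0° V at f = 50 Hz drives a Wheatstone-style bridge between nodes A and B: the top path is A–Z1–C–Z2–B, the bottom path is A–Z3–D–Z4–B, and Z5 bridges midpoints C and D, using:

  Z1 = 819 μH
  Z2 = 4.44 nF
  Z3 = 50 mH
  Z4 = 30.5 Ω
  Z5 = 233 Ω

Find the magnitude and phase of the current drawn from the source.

Step 1 — Angular frequency: ω = 2π·f = 2π·50 = 314.2 rad/s.
Step 2 — Component impedances:
  Z1: Z = jωL = j·314.2·0.000819 = 0 + j0.2573 Ω
  Z2: Z = 1/(jωC) = -j/(ω·C) = 0 - j7.169e+05 Ω
  Z3: Z = jωL = j·314.2·0.05 = 0 + j15.71 Ω
  Z4: Z = R = 30.5 Ω
  Z5: Z = R = 233 Ω
Step 3 — Bridge requires nodal analysis (the Z5 bridge couples midpoints C and D, so the two paths cannot be reduced to a simple series/parallel combination). Setting node B to ground and injecting 1 A at node A, the 3-node admittance system at A, C, D solves to V_A = Z_AB = 31.56 + j15.63 Ω = 35.22∠26.4° Ω.
Step 4 — Source phasor: V = 24∠0.0° V = 24 V.
Step 5 — Ohm's law: I = V / Z_total = (24) / (31.56 + j15.63) = 0.6107 - j0.3026 A.
Step 6 — Convert to polar: |I| = 0.6815 A, ∠I = -26.4°.

I = 0.6815∠-26.4° A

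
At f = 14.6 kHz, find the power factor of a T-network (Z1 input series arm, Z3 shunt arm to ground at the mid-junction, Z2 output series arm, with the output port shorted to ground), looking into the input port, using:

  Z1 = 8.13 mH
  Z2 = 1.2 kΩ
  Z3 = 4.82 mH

Step 1 — Angular frequency: ω = 2π·f = 2π·1.46e+04 = 9.173e+04 rad/s.
Step 2 — Component impedances:
  Z1: Z = jωL = j·9.173e+04·0.00813 = 0 + j745.8 Ω
  Z2: Z = R = 1200 Ω
  Z3: Z = jωL = j·9.173e+04·0.00482 = 0 + j442.2 Ω
Step 3 — With the output port shorted to ground, the output series arm Z2 runs from the junction to ground; the shunt arm Z3 also runs from the junction to ground. They appear in parallel: Z3 || Z2 = 143.4 + j389.3 Ω.
Step 4 — Series with input arm Z1: Z_in = Z1 + (Z3 || Z2) = 143.4 + j1135 Ω = 1144∠82.8° Ω.
Step 5 — Power factor: PF = cos(φ) = Re(Z)/|Z| = 143.45/1144.1 = 0.1254.
Step 6 — Type: Im(Z) = 1135 ⇒ lagging (phase φ = 82.8°).

PF = 0.1254 (lagging, φ = 82.8°)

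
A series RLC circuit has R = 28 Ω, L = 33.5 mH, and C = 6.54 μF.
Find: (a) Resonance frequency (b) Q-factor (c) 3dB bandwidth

Step 1 — Resonance: ω₀ = 1/√(LC) = 1/√(0.0335·6.54e-06) = 2136 rad/s.
Step 2 — f₀ = ω₀/(2π) = 340 Hz.
Step 3 — Series Q: Q = ω₀L/R = 2136·0.0335/28 = 2.556.
Step 4 — Bandwidth: Δω = ω₀/Q = 835.8 rad/s; BW = Δω/(2π) = 133 Hz.

(a) f₀ = 340 Hz  (b) Q = 2.556  (c) BW = 133 Hz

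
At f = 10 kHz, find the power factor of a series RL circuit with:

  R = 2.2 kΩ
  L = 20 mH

Step 1 — Angular frequency: ω = 2π·f = 2π·1e+04 = 6.283e+04 rad/s.
Step 2 — Component impedances:
  R: Z = R = 2200 Ω
  L: Z = jωL = j·6.283e+04·0.02 = 0 + j1257 Ω
Step 3 — Series combination: Z_total = R + L = 2200 + j1257 Ω = 2534∠29.7° Ω.
Step 4 — Power factor: PF = cos(φ) = Re(Z)/|Z| = 2200/2533.6 = 0.8683.
Step 5 — Type: Im(Z) = 1257 ⇒ lagging (phase φ = 29.7°).

PF = 0.8683 (lagging, φ = 29.7°)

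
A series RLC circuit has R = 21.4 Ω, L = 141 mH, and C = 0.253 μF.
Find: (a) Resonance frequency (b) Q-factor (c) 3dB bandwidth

Step 1 — Resonance: ω₀ = 1/√(LC) = 1/√(0.141·2.53e-07) = 5295 rad/s.
Step 2 — f₀ = ω₀/(2π) = 842.7 Hz.
Step 3 — Series Q: Q = ω₀L/R = 5295·0.141/21.4 = 34.88.
Step 4 — Bandwidth: Δω = ω₀/Q = 151.8 rad/s; BW = Δω/(2π) = 24.16 Hz.

(a) f₀ = 842.7 Hz  (b) Q = 34.88  (c) BW = 24.16 Hz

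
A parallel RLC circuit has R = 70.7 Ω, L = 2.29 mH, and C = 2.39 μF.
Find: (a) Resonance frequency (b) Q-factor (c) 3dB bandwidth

Step 1 — Resonance: ω₀ = 1/√(LC) = 1/√(0.00229·2.39e-06) = 1.352e+04 rad/s.
Step 2 — f₀ = ω₀/(2π) = 2151 Hz.
Step 3 — Parallel Q: Q = R/(ω₀L) = 70.7/(1.352e+04·0.00229) = 2.284.
Step 4 — Bandwidth: Δω = ω₀/Q = 5918 rad/s; BW = Δω/(2π) = 941.9 Hz.

(a) f₀ = 2151 Hz  (b) Q = 2.284  (c) BW = 941.9 Hz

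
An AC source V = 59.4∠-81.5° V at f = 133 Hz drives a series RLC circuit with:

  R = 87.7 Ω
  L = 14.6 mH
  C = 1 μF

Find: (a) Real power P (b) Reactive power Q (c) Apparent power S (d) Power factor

Step 1 — Angular frequency: ω = 2π·f = 2π·133 = 835.7 rad/s.
Step 2 — Component impedances:
  R: Z = R = 87.7 Ω
  L: Z = jωL = j·835.7·0.0146 = 0 + j12.2 Ω
  C: Z = 1/(jωC) = -j/(ω·C) = 0 - j1197 Ω
Step 3 — Series combination: Z_total = R + L + C = 87.7 - j1184 Ω = 1188∠-85.8° Ω.
Step 4 — Source phasor: V = 59.4∠-81.5° V = 8.78 - j58.75 V.
Step 5 — Current: I = V / Z = 0.04987 + j0.00372 A = 0.05001∠4.3° A.
Step 6 — Complex power: S = V·I* = 0.2194 - j2.963 VA.
Step 7 — Real power: P = Re(S) = 0.2194 W.
Step 8 — Reactive power: Q = Im(S) = -2.963 VAR.
Step 9 — Apparent power: |S| = 2.971 VA.
Step 10 — Power factor: PF = P/|S| = 0.07384 (leading).

(a) P = 0.2194 W  (b) Q = -2.963 VAR  (c) S = 2.971 VA  (d) PF = 0.07384 (leading)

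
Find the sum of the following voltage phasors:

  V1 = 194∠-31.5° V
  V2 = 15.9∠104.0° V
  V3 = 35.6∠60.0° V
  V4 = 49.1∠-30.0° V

Step 1 — Convert each phasor to rectangular form:
  V1 = 194·(cos(-31.5°) + j·sin(-31.5°)) = 165.4 - j101.4 V
  V2 = 15.9·(cos(104.0°) + j·sin(104.0°)) = -3.847 + j15.43 V
  V3 = 35.6·(cos(60.0°) + j·sin(60.0°)) = 17.8 + j30.83 V
  V4 = 49.1·(cos(-30.0°) + j·sin(-30.0°)) = 42.52 - j24.55 V
Step 2 — Sum components: V_total = 221.9 - j79.66 V.
Step 3 — Convert to polar: |V_total| = 235.8 V, ∠V_total = -19.7°.

V_total = 235.8∠-19.7° V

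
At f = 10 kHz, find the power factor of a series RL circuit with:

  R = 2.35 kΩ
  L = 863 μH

Step 1 — Angular frequency: ω = 2π·f = 2π·1e+04 = 6.283e+04 rad/s.
Step 2 — Component impedances:
  R: Z = R = 2350 Ω
  L: Z = jωL = j·6.283e+04·0.000863 = 0 + j54.22 Ω
Step 3 — Series combination: Z_total = R + L = 2350 + j54.22 Ω = 2351∠1.3° Ω.
Step 4 — Power factor: PF = cos(φ) = Re(Z)/|Z| = 2350/2350.6 = 0.9997.
Step 5 — Type: Im(Z) = 54.22 ⇒ lagging (phase φ = 1.3°).

PF = 0.9997 (lagging, φ = 1.3°)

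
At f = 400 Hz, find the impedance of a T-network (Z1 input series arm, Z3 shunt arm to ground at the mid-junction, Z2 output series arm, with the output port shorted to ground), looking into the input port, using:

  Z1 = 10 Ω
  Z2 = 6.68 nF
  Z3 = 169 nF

Step 1 — Angular frequency: ω = 2π·f = 2π·400 = 2513 rad/s.
Step 2 — Component impedances:
  Z1: Z = R = 10 Ω
  Z2: Z = 1/(jωC) = -j/(ω·C) = 0 - j5.956e+04 Ω
  Z3: Z = 1/(jωC) = -j/(ω·C) = 0 - j2354 Ω
Step 3 — With the output port shorted to ground, the output series arm Z2 runs from the junction to ground; the shunt arm Z3 also runs from the junction to ground. They appear in parallel: Z3 || Z2 = 0 - j2265 Ω.
Step 4 — Series with input arm Z1: Z_in = Z1 + (Z3 || Z2) = 10 - j2265 Ω = 2265∠-89.7° Ω.

Z = 10 - j2265 Ω = 2265∠-89.7° Ω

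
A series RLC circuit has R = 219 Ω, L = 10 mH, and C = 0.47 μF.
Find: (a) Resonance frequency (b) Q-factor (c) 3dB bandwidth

Step 1 — Resonance condition Im(Z)=0 gives ω₀ = 1/√(LC).
Step 2 — ω₀ = 1/√(0.01·4.7e-07) = 1.459e+04 rad/s.
Step 3 — f₀ = ω₀/(2π) = 2322 Hz.
Step 4 — Series Q: Q = ω₀L/R = 1.459e+04·0.01/219 = 0.6661.
Step 5 — 3dB bandwidth: Δω = ω₀/Q = 2.19e+04 rad/s; BW = Δω/(2π) = 3485 Hz.

(a) f₀ = 2322 Hz  (b) Q = 0.6661  (c) BW = 3485 Hz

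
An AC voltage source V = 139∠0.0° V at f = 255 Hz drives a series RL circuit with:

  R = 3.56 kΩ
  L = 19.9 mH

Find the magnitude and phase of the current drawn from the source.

Step 1 — Angular frequency: ω = 2π·f = 2π·255 = 1602 rad/s.
Step 2 — Component impedances:
  R: Z = R = 3560 Ω
  L: Z = jωL = j·1602·0.0199 = 0 + j31.88 Ω
Step 3 — Series combination: Z_total = R + L = 3560 + j31.88 Ω = 3560∠0.5° Ω.
Step 4 — Source phasor: V = 139∠0.0° V = 139 V.
Step 5 — Ohm's law: I = V / Z_total = (139) / (3560 + j31.88) = 0.03904 - j0.0003497 A.
Step 6 — Convert to polar: |I| = 0.03904 A, ∠I = -0.5°.

I = 0.03904∠-0.5° A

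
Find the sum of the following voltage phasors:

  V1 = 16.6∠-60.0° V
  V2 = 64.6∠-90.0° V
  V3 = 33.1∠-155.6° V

Step 1 — Convert each phasor to rectangular form:
  V1 = 16.6·(cos(-60.0°) + j·sin(-60.0°)) = 8.3 - j14.38 V
  V2 = 64.6·(cos(-90.0°) + j·sin(-90.0°)) = 0 - j64.6 V
  V3 = 33.1·(cos(-155.6°) + j·sin(-155.6°)) = -30.14 - j13.67 V
Step 2 — Sum components: V_total = -21.84 - j92.65 V.
Step 3 — Convert to polar: |V_total| = 95.19 V, ∠V_total = -103.3°.

V_total = 95.19∠-103.3° V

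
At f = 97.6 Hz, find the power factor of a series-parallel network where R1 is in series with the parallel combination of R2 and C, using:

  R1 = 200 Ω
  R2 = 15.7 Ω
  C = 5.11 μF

Step 1 — Angular frequency: ω = 2π·f = 2π·97.6 = 613.2 rad/s.
Step 2 — Component impedances:
  R1: Z = R = 200 Ω
  R2: Z = R = 15.7 Ω
  C: Z = 1/(jωC) = -j/(ω·C) = 0 - j319.1 Ω
Step 3 — Parallel branch: R2 || C = 1/(1/R2 + 1/C) = 15.66 - j0.7705 Ω.
Step 4 — Series with R1: Z_total = R1 + (R2 || C) = 215.7 - j0.7705 Ω = 215.7∠-0.2° Ω.
Step 5 — Power factor: PF = cos(φ) = Re(Z)/|Z| = 215.7/215.7 = 1.
Step 6 — Type: Im(Z) = -0.7705 ⇒ leading (phase φ = -0.2°).

PF = 1 (leading, φ = -0.2°)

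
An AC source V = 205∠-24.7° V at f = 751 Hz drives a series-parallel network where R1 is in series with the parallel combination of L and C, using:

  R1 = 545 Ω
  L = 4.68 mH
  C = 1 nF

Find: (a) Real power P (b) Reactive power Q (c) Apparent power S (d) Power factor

Step 1 — Angular frequency: ω = 2π·f = 2π·751 = 4719 rad/s.
Step 2 — Component impedances:
  R1: Z = R = 545 Ω
  L: Z = jωL = j·4719·0.00468 = 0 + j22.08 Ω
  C: Z = 1/(jωC) = -j/(ω·C) = 0 - j2.119e+05 Ω
Step 3 — Parallel branch: L || C = 1/(1/L + 1/C) = 0 + j22.09 Ω.
Step 4 — Series with R1: Z_total = R1 + (L || C) = 545 + j22.09 Ω = 545.4∠2.3° Ω.
Step 5 — Source phasor: V = 205∠-24.7° V = 186.2 - j85.66 V.
Step 6 — Current: I = V / Z = 0.3348 - j0.1707 A = 0.3758∠-27.0° A.
Step 7 — Complex power: S = V·I* = 76.98 + j3.12 VA.
Step 8 — Real power: P = Re(S) = 76.98 W.
Step 9 — Reactive power: Q = Im(S) = 3.12 VAR.
Step 10 — Apparent power: |S| = 77.05 VA.
Step 11 — Power factor: PF = P/|S| = 0.9992 (lagging).

(a) P = 76.98 W  (b) Q = 3.12 VAR  (c) S = 77.05 VA  (d) PF = 0.9992 (lagging)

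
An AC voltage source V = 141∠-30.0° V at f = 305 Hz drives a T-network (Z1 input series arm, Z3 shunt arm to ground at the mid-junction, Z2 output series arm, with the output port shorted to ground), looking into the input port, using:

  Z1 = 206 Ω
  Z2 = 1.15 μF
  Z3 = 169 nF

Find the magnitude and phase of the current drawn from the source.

Step 1 — Angular frequency: ω = 2π·f = 2π·305 = 1916 rad/s.
Step 2 — Component impedances:
  Z1: Z = R = 206 Ω
  Z2: Z = 1/(jωC) = -j/(ω·C) = 0 - j453.8 Ω
  Z3: Z = 1/(jωC) = -j/(ω·C) = 0 - j3088 Ω
Step 3 — With the output port shorted to ground, the output series arm Z2 runs from the junction to ground; the shunt arm Z3 also runs from the junction to ground. They appear in parallel: Z3 || Z2 = 0 - j395.6 Ω.
Step 4 — Series with input arm Z1: Z_in = Z1 + (Z3 || Z2) = 206 - j395.6 Ω = 446∠-62.5° Ω.
Step 5 — Source phasor: V = 141∠-30.0° V = 122.1 - j70.5 V.
Step 6 — Ohm's law: I = V / Z_total = (122.1 - j70.5) / (206 - j395.6) = 0.2666 + j0.1698 A.
Step 7 — Convert to polar: |I| = 0.3161 A, ∠I = 32.5°.

I = 0.3161∠32.5° A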